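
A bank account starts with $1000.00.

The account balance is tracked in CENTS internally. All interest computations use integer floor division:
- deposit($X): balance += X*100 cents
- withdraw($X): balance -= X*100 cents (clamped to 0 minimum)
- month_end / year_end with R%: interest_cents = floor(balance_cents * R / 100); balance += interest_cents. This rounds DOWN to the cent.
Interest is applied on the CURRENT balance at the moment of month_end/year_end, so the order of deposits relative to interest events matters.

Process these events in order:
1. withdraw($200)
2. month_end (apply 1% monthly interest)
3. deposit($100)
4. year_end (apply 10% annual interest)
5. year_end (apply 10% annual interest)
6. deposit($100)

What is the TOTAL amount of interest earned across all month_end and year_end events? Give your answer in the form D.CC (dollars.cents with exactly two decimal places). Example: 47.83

Answer: 198.68

Derivation:
After 1 (withdraw($200)): balance=$800.00 total_interest=$0.00
After 2 (month_end (apply 1% monthly interest)): balance=$808.00 total_interest=$8.00
After 3 (deposit($100)): balance=$908.00 total_interest=$8.00
After 4 (year_end (apply 10% annual interest)): balance=$998.80 total_interest=$98.80
After 5 (year_end (apply 10% annual interest)): balance=$1098.68 total_interest=$198.68
After 6 (deposit($100)): balance=$1198.68 total_interest=$198.68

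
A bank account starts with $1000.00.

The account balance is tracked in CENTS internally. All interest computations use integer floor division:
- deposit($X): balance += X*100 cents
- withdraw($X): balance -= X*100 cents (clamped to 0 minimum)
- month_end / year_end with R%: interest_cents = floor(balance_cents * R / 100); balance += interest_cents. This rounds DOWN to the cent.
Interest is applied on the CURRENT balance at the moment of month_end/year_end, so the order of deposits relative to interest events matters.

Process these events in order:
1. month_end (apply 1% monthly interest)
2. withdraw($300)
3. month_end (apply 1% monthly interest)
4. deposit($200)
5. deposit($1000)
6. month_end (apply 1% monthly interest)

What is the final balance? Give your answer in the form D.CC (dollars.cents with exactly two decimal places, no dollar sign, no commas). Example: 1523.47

Answer: 1936.27

Derivation:
After 1 (month_end (apply 1% monthly interest)): balance=$1010.00 total_interest=$10.00
After 2 (withdraw($300)): balance=$710.00 total_interest=$10.00
After 3 (month_end (apply 1% monthly interest)): balance=$717.10 total_interest=$17.10
After 4 (deposit($200)): balance=$917.10 total_interest=$17.10
After 5 (deposit($1000)): balance=$1917.10 total_interest=$17.10
After 6 (month_end (apply 1% monthly interest)): balance=$1936.27 total_interest=$36.27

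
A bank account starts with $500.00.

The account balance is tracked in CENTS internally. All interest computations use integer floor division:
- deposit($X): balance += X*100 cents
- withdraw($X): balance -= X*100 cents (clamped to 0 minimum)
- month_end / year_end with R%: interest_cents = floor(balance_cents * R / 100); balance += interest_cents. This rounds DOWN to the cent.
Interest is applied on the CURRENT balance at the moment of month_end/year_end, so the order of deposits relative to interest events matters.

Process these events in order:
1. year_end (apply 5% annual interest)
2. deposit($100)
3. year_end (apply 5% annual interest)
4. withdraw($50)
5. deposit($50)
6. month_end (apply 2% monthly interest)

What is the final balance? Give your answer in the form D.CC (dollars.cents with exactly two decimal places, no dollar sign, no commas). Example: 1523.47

Answer: 669.37

Derivation:
After 1 (year_end (apply 5% annual interest)): balance=$525.00 total_interest=$25.00
After 2 (deposit($100)): balance=$625.00 total_interest=$25.00
After 3 (year_end (apply 5% annual interest)): balance=$656.25 total_interest=$56.25
After 4 (withdraw($50)): balance=$606.25 total_interest=$56.25
After 5 (deposit($50)): balance=$656.25 total_interest=$56.25
After 6 (month_end (apply 2% monthly interest)): balance=$669.37 total_interest=$69.37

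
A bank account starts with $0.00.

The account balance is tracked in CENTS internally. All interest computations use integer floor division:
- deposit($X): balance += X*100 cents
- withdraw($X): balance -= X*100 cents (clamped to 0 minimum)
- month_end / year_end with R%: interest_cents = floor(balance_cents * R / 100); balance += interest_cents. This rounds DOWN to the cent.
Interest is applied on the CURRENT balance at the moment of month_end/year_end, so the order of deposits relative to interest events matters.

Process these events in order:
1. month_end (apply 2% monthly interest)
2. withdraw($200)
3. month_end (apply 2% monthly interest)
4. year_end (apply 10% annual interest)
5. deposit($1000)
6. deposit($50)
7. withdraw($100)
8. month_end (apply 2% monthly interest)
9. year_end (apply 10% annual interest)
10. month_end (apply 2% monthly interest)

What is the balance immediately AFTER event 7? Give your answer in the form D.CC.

Answer: 950.00

Derivation:
After 1 (month_end (apply 2% monthly interest)): balance=$0.00 total_interest=$0.00
After 2 (withdraw($200)): balance=$0.00 total_interest=$0.00
After 3 (month_end (apply 2% monthly interest)): balance=$0.00 total_interest=$0.00
After 4 (year_end (apply 10% annual interest)): balance=$0.00 total_interest=$0.00
After 5 (deposit($1000)): balance=$1000.00 total_interest=$0.00
After 6 (deposit($50)): balance=$1050.00 total_interest=$0.00
After 7 (withdraw($100)): balance=$950.00 total_interest=$0.00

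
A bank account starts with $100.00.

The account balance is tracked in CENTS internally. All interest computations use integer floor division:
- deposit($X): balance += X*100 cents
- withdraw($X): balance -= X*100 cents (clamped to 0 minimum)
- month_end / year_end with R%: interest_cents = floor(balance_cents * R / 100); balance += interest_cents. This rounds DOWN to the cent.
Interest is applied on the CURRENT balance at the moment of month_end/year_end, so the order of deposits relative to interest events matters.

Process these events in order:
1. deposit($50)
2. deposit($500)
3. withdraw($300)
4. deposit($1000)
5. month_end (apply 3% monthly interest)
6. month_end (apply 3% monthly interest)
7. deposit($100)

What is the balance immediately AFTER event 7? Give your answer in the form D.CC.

After 1 (deposit($50)): balance=$150.00 total_interest=$0.00
After 2 (deposit($500)): balance=$650.00 total_interest=$0.00
After 3 (withdraw($300)): balance=$350.00 total_interest=$0.00
After 4 (deposit($1000)): balance=$1350.00 total_interest=$0.00
After 5 (month_end (apply 3% monthly interest)): balance=$1390.50 total_interest=$40.50
After 6 (month_end (apply 3% monthly interest)): balance=$1432.21 total_interest=$82.21
After 7 (deposit($100)): balance=$1532.21 total_interest=$82.21

Answer: 1532.21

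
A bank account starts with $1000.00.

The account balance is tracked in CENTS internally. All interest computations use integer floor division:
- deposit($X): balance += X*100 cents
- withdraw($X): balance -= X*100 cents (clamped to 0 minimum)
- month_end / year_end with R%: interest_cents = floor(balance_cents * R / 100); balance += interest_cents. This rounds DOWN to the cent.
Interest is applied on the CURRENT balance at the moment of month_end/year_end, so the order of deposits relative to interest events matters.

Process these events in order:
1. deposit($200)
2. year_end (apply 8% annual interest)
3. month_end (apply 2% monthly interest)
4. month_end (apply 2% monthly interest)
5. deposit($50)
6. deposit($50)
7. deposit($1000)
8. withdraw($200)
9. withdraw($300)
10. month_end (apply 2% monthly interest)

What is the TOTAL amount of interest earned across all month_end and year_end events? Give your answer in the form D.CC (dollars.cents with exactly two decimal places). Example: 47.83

After 1 (deposit($200)): balance=$1200.00 total_interest=$0.00
After 2 (year_end (apply 8% annual interest)): balance=$1296.00 total_interest=$96.00
After 3 (month_end (apply 2% monthly interest)): balance=$1321.92 total_interest=$121.92
After 4 (month_end (apply 2% monthly interest)): balance=$1348.35 total_interest=$148.35
After 5 (deposit($50)): balance=$1398.35 total_interest=$148.35
After 6 (deposit($50)): balance=$1448.35 total_interest=$148.35
After 7 (deposit($1000)): balance=$2448.35 total_interest=$148.35
After 8 (withdraw($200)): balance=$2248.35 total_interest=$148.35
After 9 (withdraw($300)): balance=$1948.35 total_interest=$148.35
After 10 (month_end (apply 2% monthly interest)): balance=$1987.31 total_interest=$187.31

Answer: 187.31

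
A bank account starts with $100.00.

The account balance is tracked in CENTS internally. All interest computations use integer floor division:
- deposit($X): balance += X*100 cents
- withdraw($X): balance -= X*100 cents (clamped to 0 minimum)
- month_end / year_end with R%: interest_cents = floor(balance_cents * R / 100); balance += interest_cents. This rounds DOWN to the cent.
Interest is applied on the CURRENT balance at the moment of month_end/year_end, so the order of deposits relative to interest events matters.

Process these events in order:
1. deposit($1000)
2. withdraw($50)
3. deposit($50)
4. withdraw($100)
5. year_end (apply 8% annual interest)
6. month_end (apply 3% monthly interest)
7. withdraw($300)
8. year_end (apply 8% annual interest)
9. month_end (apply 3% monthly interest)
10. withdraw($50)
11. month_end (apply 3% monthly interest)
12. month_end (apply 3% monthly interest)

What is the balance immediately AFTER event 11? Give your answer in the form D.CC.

Answer: 879.32

Derivation:
After 1 (deposit($1000)): balance=$1100.00 total_interest=$0.00
After 2 (withdraw($50)): balance=$1050.00 total_interest=$0.00
After 3 (deposit($50)): balance=$1100.00 total_interest=$0.00
After 4 (withdraw($100)): balance=$1000.00 total_interest=$0.00
After 5 (year_end (apply 8% annual interest)): balance=$1080.00 total_interest=$80.00
After 6 (month_end (apply 3% monthly interest)): balance=$1112.40 total_interest=$112.40
After 7 (withdraw($300)): balance=$812.40 total_interest=$112.40
After 8 (year_end (apply 8% annual interest)): balance=$877.39 total_interest=$177.39
After 9 (month_end (apply 3% monthly interest)): balance=$903.71 total_interest=$203.71
After 10 (withdraw($50)): balance=$853.71 total_interest=$203.71
After 11 (month_end (apply 3% monthly interest)): balance=$879.32 total_interest=$229.32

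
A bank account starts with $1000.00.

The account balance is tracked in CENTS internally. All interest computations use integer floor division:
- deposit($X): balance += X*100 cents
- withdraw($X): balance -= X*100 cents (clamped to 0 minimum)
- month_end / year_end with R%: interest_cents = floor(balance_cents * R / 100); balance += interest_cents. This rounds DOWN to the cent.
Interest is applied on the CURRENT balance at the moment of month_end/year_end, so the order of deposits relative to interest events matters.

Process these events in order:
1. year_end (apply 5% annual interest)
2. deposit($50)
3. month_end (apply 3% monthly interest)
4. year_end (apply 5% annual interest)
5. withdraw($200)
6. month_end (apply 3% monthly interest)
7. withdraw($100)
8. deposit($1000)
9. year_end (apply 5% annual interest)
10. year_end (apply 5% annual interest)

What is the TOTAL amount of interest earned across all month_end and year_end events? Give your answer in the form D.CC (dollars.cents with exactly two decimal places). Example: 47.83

Answer: 366.05

Derivation:
After 1 (year_end (apply 5% annual interest)): balance=$1050.00 total_interest=$50.00
After 2 (deposit($50)): balance=$1100.00 total_interest=$50.00
After 3 (month_end (apply 3% monthly interest)): balance=$1133.00 total_interest=$83.00
After 4 (year_end (apply 5% annual interest)): balance=$1189.65 total_interest=$139.65
After 5 (withdraw($200)): balance=$989.65 total_interest=$139.65
After 6 (month_end (apply 3% monthly interest)): balance=$1019.33 total_interest=$169.33
After 7 (withdraw($100)): balance=$919.33 total_interest=$169.33
After 8 (deposit($1000)): balance=$1919.33 total_interest=$169.33
After 9 (year_end (apply 5% annual interest)): balance=$2015.29 total_interest=$265.29
After 10 (year_end (apply 5% annual interest)): balance=$2116.05 total_interest=$366.05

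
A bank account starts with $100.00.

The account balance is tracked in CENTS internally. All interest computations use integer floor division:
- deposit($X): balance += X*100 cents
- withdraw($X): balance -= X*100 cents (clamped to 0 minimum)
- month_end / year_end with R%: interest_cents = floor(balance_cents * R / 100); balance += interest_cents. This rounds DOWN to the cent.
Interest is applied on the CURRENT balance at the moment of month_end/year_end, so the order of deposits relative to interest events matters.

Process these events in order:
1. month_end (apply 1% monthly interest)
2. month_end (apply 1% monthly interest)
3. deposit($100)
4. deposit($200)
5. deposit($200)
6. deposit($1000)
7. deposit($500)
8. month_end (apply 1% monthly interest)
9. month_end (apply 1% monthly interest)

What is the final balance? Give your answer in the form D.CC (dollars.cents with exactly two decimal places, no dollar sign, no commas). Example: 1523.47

Answer: 2144.26

Derivation:
After 1 (month_end (apply 1% monthly interest)): balance=$101.00 total_interest=$1.00
After 2 (month_end (apply 1% monthly interest)): balance=$102.01 total_interest=$2.01
After 3 (deposit($100)): balance=$202.01 total_interest=$2.01
After 4 (deposit($200)): balance=$402.01 total_interest=$2.01
After 5 (deposit($200)): balance=$602.01 total_interest=$2.01
After 6 (deposit($1000)): balance=$1602.01 total_interest=$2.01
After 7 (deposit($500)): balance=$2102.01 total_interest=$2.01
After 8 (month_end (apply 1% monthly interest)): balance=$2123.03 total_interest=$23.03
After 9 (month_end (apply 1% monthly interest)): balance=$2144.26 total_interest=$44.26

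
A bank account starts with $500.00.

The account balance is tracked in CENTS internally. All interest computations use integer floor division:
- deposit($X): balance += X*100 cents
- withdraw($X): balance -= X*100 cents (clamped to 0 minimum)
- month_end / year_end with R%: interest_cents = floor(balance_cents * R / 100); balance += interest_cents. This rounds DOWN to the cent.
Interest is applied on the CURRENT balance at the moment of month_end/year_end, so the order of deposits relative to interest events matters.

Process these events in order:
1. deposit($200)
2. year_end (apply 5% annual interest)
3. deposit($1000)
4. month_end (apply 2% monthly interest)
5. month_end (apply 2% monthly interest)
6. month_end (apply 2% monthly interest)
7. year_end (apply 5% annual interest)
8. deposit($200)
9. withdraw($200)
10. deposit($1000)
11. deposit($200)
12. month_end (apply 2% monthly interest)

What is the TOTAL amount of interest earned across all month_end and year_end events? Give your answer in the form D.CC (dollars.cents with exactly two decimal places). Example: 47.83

After 1 (deposit($200)): balance=$700.00 total_interest=$0.00
After 2 (year_end (apply 5% annual interest)): balance=$735.00 total_interest=$35.00
After 3 (deposit($1000)): balance=$1735.00 total_interest=$35.00
After 4 (month_end (apply 2% monthly interest)): balance=$1769.70 total_interest=$69.70
After 5 (month_end (apply 2% monthly interest)): balance=$1805.09 total_interest=$105.09
After 6 (month_end (apply 2% monthly interest)): balance=$1841.19 total_interest=$141.19
After 7 (year_end (apply 5% annual interest)): balance=$1933.24 total_interest=$233.24
After 8 (deposit($200)): balance=$2133.24 total_interest=$233.24
After 9 (withdraw($200)): balance=$1933.24 total_interest=$233.24
After 10 (deposit($1000)): balance=$2933.24 total_interest=$233.24
After 11 (deposit($200)): balance=$3133.24 total_interest=$233.24
After 12 (month_end (apply 2% monthly interest)): balance=$3195.90 total_interest=$295.90

Answer: 295.90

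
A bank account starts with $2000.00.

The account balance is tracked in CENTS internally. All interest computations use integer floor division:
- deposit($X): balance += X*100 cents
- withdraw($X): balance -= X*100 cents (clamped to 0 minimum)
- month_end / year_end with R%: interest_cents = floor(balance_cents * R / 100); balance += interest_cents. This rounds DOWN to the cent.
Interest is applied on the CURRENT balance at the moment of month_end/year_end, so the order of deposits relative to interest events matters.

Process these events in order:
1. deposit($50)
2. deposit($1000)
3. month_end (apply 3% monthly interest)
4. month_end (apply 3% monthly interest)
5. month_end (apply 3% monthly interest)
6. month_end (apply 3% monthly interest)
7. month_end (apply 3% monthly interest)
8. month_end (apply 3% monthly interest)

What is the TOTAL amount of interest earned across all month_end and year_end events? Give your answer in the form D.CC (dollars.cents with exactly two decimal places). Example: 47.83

Answer: 591.84

Derivation:
After 1 (deposit($50)): balance=$2050.00 total_interest=$0.00
After 2 (deposit($1000)): balance=$3050.00 total_interest=$0.00
After 3 (month_end (apply 3% monthly interest)): balance=$3141.50 total_interest=$91.50
After 4 (month_end (apply 3% monthly interest)): balance=$3235.74 total_interest=$185.74
After 5 (month_end (apply 3% monthly interest)): balance=$3332.81 total_interest=$282.81
After 6 (month_end (apply 3% monthly interest)): balance=$3432.79 total_interest=$382.79
After 7 (month_end (apply 3% monthly interest)): balance=$3535.77 total_interest=$485.77
After 8 (month_end (apply 3% monthly interest)): balance=$3641.84 total_interest=$591.84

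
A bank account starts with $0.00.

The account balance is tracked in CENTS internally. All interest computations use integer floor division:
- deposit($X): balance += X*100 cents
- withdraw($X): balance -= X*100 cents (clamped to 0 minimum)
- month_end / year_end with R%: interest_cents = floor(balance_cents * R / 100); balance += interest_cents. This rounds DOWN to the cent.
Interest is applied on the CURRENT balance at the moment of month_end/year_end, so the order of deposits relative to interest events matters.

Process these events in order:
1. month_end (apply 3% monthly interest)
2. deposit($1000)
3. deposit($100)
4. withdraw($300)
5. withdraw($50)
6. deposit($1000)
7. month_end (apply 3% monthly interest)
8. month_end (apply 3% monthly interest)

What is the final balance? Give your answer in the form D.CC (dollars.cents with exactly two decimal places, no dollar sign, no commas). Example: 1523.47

After 1 (month_end (apply 3% monthly interest)): balance=$0.00 total_interest=$0.00
After 2 (deposit($1000)): balance=$1000.00 total_interest=$0.00
After 3 (deposit($100)): balance=$1100.00 total_interest=$0.00
After 4 (withdraw($300)): balance=$800.00 total_interest=$0.00
After 5 (withdraw($50)): balance=$750.00 total_interest=$0.00
After 6 (deposit($1000)): balance=$1750.00 total_interest=$0.00
After 7 (month_end (apply 3% monthly interest)): balance=$1802.50 total_interest=$52.50
After 8 (month_end (apply 3% monthly interest)): balance=$1856.57 total_interest=$106.57

Answer: 1856.57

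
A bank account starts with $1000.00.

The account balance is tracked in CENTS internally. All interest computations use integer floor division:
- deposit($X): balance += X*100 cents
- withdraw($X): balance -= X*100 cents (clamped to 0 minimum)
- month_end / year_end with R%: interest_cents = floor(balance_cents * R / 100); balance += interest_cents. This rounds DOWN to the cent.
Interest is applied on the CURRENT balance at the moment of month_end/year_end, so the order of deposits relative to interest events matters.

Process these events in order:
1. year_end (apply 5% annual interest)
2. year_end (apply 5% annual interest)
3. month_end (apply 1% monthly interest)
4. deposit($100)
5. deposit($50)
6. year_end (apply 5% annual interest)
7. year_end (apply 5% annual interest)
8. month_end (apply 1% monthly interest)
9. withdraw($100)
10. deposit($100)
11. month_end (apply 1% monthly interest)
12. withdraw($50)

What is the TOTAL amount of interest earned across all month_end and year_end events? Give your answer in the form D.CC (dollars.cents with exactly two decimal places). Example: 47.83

Answer: 271.01

Derivation:
After 1 (year_end (apply 5% annual interest)): balance=$1050.00 total_interest=$50.00
After 2 (year_end (apply 5% annual interest)): balance=$1102.50 total_interest=$102.50
After 3 (month_end (apply 1% monthly interest)): balance=$1113.52 total_interest=$113.52
After 4 (deposit($100)): balance=$1213.52 total_interest=$113.52
After 5 (deposit($50)): balance=$1263.52 total_interest=$113.52
After 6 (year_end (apply 5% annual interest)): balance=$1326.69 total_interest=$176.69
After 7 (year_end (apply 5% annual interest)): balance=$1393.02 total_interest=$243.02
After 8 (month_end (apply 1% monthly interest)): balance=$1406.95 total_interest=$256.95
After 9 (withdraw($100)): balance=$1306.95 total_interest=$256.95
After 10 (deposit($100)): balance=$1406.95 total_interest=$256.95
After 11 (month_end (apply 1% monthly interest)): balance=$1421.01 total_interest=$271.01
After 12 (withdraw($50)): balance=$1371.01 total_interest=$271.01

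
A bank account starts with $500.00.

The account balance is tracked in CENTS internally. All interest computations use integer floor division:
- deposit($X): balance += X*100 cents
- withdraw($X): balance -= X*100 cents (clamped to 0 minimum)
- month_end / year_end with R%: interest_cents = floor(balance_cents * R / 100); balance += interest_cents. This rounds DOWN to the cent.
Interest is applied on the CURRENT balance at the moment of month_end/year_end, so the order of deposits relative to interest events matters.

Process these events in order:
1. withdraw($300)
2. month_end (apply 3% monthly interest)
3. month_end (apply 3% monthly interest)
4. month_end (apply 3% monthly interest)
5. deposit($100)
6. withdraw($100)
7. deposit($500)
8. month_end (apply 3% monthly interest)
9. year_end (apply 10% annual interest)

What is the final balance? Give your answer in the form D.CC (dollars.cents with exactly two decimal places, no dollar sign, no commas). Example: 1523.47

Answer: 814.09

Derivation:
After 1 (withdraw($300)): balance=$200.00 total_interest=$0.00
After 2 (month_end (apply 3% monthly interest)): balance=$206.00 total_interest=$6.00
After 3 (month_end (apply 3% monthly interest)): balance=$212.18 total_interest=$12.18
After 4 (month_end (apply 3% monthly interest)): balance=$218.54 total_interest=$18.54
After 5 (deposit($100)): balance=$318.54 total_interest=$18.54
After 6 (withdraw($100)): balance=$218.54 total_interest=$18.54
After 7 (deposit($500)): balance=$718.54 total_interest=$18.54
After 8 (month_end (apply 3% monthly interest)): balance=$740.09 total_interest=$40.09
After 9 (year_end (apply 10% annual interest)): balance=$814.09 total_interest=$114.09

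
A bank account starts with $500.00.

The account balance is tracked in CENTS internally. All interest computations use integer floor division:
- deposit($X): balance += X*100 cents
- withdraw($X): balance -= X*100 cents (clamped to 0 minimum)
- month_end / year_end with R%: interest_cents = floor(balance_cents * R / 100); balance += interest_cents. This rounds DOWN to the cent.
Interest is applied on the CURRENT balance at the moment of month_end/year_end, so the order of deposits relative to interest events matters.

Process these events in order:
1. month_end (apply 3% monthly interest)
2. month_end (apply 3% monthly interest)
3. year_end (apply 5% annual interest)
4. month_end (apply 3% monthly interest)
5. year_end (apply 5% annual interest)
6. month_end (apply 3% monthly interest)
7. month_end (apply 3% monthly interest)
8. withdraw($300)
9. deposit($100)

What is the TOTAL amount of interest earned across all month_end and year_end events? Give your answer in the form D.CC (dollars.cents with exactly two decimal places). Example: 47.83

Answer: 139.03

Derivation:
After 1 (month_end (apply 3% monthly interest)): balance=$515.00 total_interest=$15.00
After 2 (month_end (apply 3% monthly interest)): balance=$530.45 total_interest=$30.45
After 3 (year_end (apply 5% annual interest)): balance=$556.97 total_interest=$56.97
After 4 (month_end (apply 3% monthly interest)): balance=$573.67 total_interest=$73.67
After 5 (year_end (apply 5% annual interest)): balance=$602.35 total_interest=$102.35
After 6 (month_end (apply 3% monthly interest)): balance=$620.42 total_interest=$120.42
After 7 (month_end (apply 3% monthly interest)): balance=$639.03 total_interest=$139.03
After 8 (withdraw($300)): balance=$339.03 total_interest=$139.03
After 9 (deposit($100)): balance=$439.03 total_interest=$139.03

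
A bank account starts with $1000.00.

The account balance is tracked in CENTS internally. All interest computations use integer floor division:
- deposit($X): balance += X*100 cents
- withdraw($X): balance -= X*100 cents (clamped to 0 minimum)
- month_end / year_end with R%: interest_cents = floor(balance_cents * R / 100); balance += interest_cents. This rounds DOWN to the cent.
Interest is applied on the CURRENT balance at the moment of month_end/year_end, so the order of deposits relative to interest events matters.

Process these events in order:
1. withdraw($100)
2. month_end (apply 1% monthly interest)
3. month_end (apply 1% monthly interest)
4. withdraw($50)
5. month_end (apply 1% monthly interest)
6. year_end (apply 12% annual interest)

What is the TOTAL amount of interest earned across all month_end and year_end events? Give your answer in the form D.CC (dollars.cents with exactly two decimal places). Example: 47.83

Answer: 131.98

Derivation:
After 1 (withdraw($100)): balance=$900.00 total_interest=$0.00
After 2 (month_end (apply 1% monthly interest)): balance=$909.00 total_interest=$9.00
After 3 (month_end (apply 1% monthly interest)): balance=$918.09 total_interest=$18.09
After 4 (withdraw($50)): balance=$868.09 total_interest=$18.09
After 5 (month_end (apply 1% monthly interest)): balance=$876.77 total_interest=$26.77
After 6 (year_end (apply 12% annual interest)): balance=$981.98 total_interest=$131.98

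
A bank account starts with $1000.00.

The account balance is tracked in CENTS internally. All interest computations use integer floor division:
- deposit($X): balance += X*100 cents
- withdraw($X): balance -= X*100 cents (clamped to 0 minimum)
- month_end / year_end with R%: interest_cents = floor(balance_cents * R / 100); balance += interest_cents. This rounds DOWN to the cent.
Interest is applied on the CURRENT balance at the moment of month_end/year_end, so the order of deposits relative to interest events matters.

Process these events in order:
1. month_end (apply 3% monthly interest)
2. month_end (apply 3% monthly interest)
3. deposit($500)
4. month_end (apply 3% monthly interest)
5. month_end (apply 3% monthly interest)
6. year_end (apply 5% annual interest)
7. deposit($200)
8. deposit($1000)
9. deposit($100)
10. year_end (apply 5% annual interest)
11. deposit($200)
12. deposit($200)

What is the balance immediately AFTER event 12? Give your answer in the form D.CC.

After 1 (month_end (apply 3% monthly interest)): balance=$1030.00 total_interest=$30.00
After 2 (month_end (apply 3% monthly interest)): balance=$1060.90 total_interest=$60.90
After 3 (deposit($500)): balance=$1560.90 total_interest=$60.90
After 4 (month_end (apply 3% monthly interest)): balance=$1607.72 total_interest=$107.72
After 5 (month_end (apply 3% monthly interest)): balance=$1655.95 total_interest=$155.95
After 6 (year_end (apply 5% annual interest)): balance=$1738.74 total_interest=$238.74
After 7 (deposit($200)): balance=$1938.74 total_interest=$238.74
After 8 (deposit($1000)): balance=$2938.74 total_interest=$238.74
After 9 (deposit($100)): balance=$3038.74 total_interest=$238.74
After 10 (year_end (apply 5% annual interest)): balance=$3190.67 total_interest=$390.67
After 11 (deposit($200)): balance=$3390.67 total_interest=$390.67
After 12 (deposit($200)): balance=$3590.67 total_interest=$390.67

Answer: 3590.67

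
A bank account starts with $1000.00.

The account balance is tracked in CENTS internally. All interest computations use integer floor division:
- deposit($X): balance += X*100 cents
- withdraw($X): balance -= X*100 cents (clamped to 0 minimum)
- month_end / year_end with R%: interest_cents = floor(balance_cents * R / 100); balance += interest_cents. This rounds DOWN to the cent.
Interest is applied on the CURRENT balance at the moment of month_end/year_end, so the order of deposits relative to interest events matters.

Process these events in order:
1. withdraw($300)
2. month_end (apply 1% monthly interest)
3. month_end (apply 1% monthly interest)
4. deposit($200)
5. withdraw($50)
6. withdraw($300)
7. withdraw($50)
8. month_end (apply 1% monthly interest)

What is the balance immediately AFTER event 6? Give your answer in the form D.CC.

After 1 (withdraw($300)): balance=$700.00 total_interest=$0.00
After 2 (month_end (apply 1% monthly interest)): balance=$707.00 total_interest=$7.00
After 3 (month_end (apply 1% monthly interest)): balance=$714.07 total_interest=$14.07
After 4 (deposit($200)): balance=$914.07 total_interest=$14.07
After 5 (withdraw($50)): balance=$864.07 total_interest=$14.07
After 6 (withdraw($300)): balance=$564.07 total_interest=$14.07

Answer: 564.07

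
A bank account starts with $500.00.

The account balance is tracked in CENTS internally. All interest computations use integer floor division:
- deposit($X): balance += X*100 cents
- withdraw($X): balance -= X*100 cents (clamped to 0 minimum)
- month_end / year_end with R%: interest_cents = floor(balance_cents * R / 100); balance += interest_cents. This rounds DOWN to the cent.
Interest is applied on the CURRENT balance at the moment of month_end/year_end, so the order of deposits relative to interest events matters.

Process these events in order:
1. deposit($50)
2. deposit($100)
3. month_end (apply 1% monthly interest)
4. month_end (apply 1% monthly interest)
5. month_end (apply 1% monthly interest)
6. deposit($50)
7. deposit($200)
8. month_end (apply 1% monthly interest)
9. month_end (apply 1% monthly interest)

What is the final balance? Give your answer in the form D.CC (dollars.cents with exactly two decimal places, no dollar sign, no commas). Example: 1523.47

Answer: 938.16

Derivation:
After 1 (deposit($50)): balance=$550.00 total_interest=$0.00
After 2 (deposit($100)): balance=$650.00 total_interest=$0.00
After 3 (month_end (apply 1% monthly interest)): balance=$656.50 total_interest=$6.50
After 4 (month_end (apply 1% monthly interest)): balance=$663.06 total_interest=$13.06
After 5 (month_end (apply 1% monthly interest)): balance=$669.69 total_interest=$19.69
After 6 (deposit($50)): balance=$719.69 total_interest=$19.69
After 7 (deposit($200)): balance=$919.69 total_interest=$19.69
After 8 (month_end (apply 1% monthly interest)): balance=$928.88 total_interest=$28.88
After 9 (month_end (apply 1% monthly interest)): balance=$938.16 total_interest=$38.16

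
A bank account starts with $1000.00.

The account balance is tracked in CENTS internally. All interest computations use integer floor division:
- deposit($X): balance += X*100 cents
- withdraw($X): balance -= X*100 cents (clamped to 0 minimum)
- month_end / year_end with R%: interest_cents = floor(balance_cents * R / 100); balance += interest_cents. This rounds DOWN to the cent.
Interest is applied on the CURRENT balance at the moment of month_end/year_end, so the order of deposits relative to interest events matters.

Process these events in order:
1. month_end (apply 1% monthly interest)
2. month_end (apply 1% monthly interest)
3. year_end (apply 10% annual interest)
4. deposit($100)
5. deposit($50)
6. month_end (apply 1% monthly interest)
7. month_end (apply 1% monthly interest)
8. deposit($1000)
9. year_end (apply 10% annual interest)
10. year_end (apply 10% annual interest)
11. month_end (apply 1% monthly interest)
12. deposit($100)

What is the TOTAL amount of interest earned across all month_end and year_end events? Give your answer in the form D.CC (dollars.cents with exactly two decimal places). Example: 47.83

Answer: 657.97

Derivation:
After 1 (month_end (apply 1% monthly interest)): balance=$1010.00 total_interest=$10.00
After 2 (month_end (apply 1% monthly interest)): balance=$1020.10 total_interest=$20.10
After 3 (year_end (apply 10% annual interest)): balance=$1122.11 total_interest=$122.11
After 4 (deposit($100)): balance=$1222.11 total_interest=$122.11
After 5 (deposit($50)): balance=$1272.11 total_interest=$122.11
After 6 (month_end (apply 1% monthly interest)): balance=$1284.83 total_interest=$134.83
After 7 (month_end (apply 1% monthly interest)): balance=$1297.67 total_interest=$147.67
After 8 (deposit($1000)): balance=$2297.67 total_interest=$147.67
After 9 (year_end (apply 10% annual interest)): balance=$2527.43 total_interest=$377.43
After 10 (year_end (apply 10% annual interest)): balance=$2780.17 total_interest=$630.17
After 11 (month_end (apply 1% monthly interest)): balance=$2807.97 total_interest=$657.97
After 12 (deposit($100)): balance=$2907.97 total_interest=$657.97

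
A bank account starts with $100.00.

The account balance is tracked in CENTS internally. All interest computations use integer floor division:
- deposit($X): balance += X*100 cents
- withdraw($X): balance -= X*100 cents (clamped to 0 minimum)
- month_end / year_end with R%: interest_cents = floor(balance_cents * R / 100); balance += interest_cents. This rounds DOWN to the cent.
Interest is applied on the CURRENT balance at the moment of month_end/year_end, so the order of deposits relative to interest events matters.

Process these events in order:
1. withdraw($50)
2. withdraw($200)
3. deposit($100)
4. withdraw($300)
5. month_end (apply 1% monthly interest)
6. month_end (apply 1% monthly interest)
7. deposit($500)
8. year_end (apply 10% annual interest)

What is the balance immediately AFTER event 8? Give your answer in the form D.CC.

Answer: 550.00

Derivation:
After 1 (withdraw($50)): balance=$50.00 total_interest=$0.00
After 2 (withdraw($200)): balance=$0.00 total_interest=$0.00
After 3 (deposit($100)): balance=$100.00 total_interest=$0.00
After 4 (withdraw($300)): balance=$0.00 total_interest=$0.00
After 5 (month_end (apply 1% monthly interest)): balance=$0.00 total_interest=$0.00
After 6 (month_end (apply 1% monthly interest)): balance=$0.00 total_interest=$0.00
After 7 (deposit($500)): balance=$500.00 total_interest=$0.00
After 8 (year_end (apply 10% annual interest)): balance=$550.00 total_interest=$50.00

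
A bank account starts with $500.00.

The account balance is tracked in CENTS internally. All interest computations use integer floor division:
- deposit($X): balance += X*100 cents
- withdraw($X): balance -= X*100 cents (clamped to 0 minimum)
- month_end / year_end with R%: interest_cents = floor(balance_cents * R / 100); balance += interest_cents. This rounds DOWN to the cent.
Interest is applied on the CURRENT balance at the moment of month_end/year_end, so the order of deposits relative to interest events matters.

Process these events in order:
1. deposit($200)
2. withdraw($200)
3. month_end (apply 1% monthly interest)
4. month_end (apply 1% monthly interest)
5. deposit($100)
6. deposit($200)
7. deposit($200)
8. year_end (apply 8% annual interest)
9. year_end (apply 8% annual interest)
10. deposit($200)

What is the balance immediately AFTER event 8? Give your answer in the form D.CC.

After 1 (deposit($200)): balance=$700.00 total_interest=$0.00
After 2 (withdraw($200)): balance=$500.00 total_interest=$0.00
After 3 (month_end (apply 1% monthly interest)): balance=$505.00 total_interest=$5.00
After 4 (month_end (apply 1% monthly interest)): balance=$510.05 total_interest=$10.05
After 5 (deposit($100)): balance=$610.05 total_interest=$10.05
After 6 (deposit($200)): balance=$810.05 total_interest=$10.05
After 7 (deposit($200)): balance=$1010.05 total_interest=$10.05
After 8 (year_end (apply 8% annual interest)): balance=$1090.85 total_interest=$90.85

Answer: 1090.85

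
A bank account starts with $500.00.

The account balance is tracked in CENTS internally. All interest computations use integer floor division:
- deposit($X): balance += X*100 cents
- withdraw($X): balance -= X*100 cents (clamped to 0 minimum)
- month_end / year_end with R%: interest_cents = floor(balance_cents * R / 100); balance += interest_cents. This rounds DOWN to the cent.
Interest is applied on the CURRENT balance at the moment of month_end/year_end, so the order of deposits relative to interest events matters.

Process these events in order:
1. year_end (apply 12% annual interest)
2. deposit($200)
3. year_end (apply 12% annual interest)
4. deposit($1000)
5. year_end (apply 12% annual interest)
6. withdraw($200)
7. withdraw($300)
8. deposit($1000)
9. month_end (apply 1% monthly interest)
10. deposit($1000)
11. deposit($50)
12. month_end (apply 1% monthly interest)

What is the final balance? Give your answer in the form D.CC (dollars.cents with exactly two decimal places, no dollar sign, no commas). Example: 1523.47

Answer: 3685.56

Derivation:
After 1 (year_end (apply 12% annual interest)): balance=$560.00 total_interest=$60.00
After 2 (deposit($200)): balance=$760.00 total_interest=$60.00
After 3 (year_end (apply 12% annual interest)): balance=$851.20 total_interest=$151.20
After 4 (deposit($1000)): balance=$1851.20 total_interest=$151.20
After 5 (year_end (apply 12% annual interest)): balance=$2073.34 total_interest=$373.34
After 6 (withdraw($200)): balance=$1873.34 total_interest=$373.34
After 7 (withdraw($300)): balance=$1573.34 total_interest=$373.34
After 8 (deposit($1000)): balance=$2573.34 total_interest=$373.34
After 9 (month_end (apply 1% monthly interest)): balance=$2599.07 total_interest=$399.07
After 10 (deposit($1000)): balance=$3599.07 total_interest=$399.07
After 11 (deposit($50)): balance=$3649.07 total_interest=$399.07
After 12 (month_end (apply 1% monthly interest)): balance=$3685.56 total_interest=$435.56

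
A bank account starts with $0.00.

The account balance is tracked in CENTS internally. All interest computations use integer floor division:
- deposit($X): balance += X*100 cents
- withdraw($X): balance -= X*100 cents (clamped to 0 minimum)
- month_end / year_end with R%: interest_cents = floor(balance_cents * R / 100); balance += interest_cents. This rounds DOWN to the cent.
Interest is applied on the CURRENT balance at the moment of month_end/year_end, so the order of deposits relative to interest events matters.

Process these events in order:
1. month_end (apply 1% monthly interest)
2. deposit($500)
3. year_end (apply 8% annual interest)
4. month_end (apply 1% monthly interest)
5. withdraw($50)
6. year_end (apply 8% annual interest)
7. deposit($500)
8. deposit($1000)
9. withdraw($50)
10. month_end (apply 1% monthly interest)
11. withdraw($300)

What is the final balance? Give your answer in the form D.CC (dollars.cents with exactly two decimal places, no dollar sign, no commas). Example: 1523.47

After 1 (month_end (apply 1% monthly interest)): balance=$0.00 total_interest=$0.00
After 2 (deposit($500)): balance=$500.00 total_interest=$0.00
After 3 (year_end (apply 8% annual interest)): balance=$540.00 total_interest=$40.00
After 4 (month_end (apply 1% monthly interest)): balance=$545.40 total_interest=$45.40
After 5 (withdraw($50)): balance=$495.40 total_interest=$45.40
After 6 (year_end (apply 8% annual interest)): balance=$535.03 total_interest=$85.03
After 7 (deposit($500)): balance=$1035.03 total_interest=$85.03
After 8 (deposit($1000)): balance=$2035.03 total_interest=$85.03
After 9 (withdraw($50)): balance=$1985.03 total_interest=$85.03
After 10 (month_end (apply 1% monthly interest)): balance=$2004.88 total_interest=$104.88
After 11 (withdraw($300)): balance=$1704.88 total_interest=$104.88

Answer: 1704.88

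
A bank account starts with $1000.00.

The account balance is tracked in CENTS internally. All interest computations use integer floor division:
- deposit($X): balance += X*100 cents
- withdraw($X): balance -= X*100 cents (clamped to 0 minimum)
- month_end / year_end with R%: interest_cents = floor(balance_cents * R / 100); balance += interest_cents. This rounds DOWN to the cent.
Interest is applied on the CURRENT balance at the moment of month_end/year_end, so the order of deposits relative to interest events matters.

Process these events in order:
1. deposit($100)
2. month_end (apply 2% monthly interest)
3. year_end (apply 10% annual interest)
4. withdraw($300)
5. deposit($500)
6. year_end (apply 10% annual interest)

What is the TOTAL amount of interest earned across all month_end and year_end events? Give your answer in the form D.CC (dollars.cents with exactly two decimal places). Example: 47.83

Answer: 277.62

Derivation:
After 1 (deposit($100)): balance=$1100.00 total_interest=$0.00
After 2 (month_end (apply 2% monthly interest)): balance=$1122.00 total_interest=$22.00
After 3 (year_end (apply 10% annual interest)): balance=$1234.20 total_interest=$134.20
After 4 (withdraw($300)): balance=$934.20 total_interest=$134.20
After 5 (deposit($500)): balance=$1434.20 total_interest=$134.20
After 6 (year_end (apply 10% annual interest)): balance=$1577.62 total_interest=$277.62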